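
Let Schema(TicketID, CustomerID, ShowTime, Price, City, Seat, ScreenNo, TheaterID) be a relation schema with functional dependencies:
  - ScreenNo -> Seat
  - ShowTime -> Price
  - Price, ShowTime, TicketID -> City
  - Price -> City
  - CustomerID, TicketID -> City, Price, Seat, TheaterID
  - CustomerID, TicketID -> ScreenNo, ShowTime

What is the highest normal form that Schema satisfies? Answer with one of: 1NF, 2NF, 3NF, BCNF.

Candidate key: {CustomerID, TicketID}. Prime attributes: {CustomerID, TicketID}.
ScreenNo -> Seat breaks BCNF: {ScreenNo}⁺ = {ScreenNo, Seat}, so {ScreenNo} is not a superkey.
ScreenNo -> Seat has non-prime {Seat} on the right and a non-superkey on the left, so 3NF fails.
No non-prime attribute depends on a proper subset of any candidate key, so 2NF holds.

2NF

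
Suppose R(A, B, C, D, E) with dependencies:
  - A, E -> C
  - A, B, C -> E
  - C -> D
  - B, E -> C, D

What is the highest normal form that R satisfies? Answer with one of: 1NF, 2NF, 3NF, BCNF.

1NF

Candidate keys: {A, B, C}, {A, B, E}. Prime attributes: {A, B, C, E}.
For A, E -> C we have {A, E}⁺ = {A, C, D, E}; {A, E} is not a superkey, so BCNF fails.
C -> D determines the non-prime attribute {D} from a non-superkey — 3NF is violated.
{C} is a proper subset of the key {A, B, C}, and {C}⁺ contains the non-prime attribute {D} — a partial dependency, so 2NF is violated.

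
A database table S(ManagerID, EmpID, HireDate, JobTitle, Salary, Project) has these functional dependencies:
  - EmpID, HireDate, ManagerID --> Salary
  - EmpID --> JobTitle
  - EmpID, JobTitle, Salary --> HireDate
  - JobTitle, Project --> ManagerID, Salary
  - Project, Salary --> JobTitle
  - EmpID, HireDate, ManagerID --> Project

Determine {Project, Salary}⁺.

Start with {Project, Salary}.
Project, Salary --> JobTitle applies; add {JobTitle} → now {JobTitle, Project, Salary}.
JobTitle, Project --> ManagerID, Salary applies; add {ManagerID} → now {JobTitle, ManagerID, Project, Salary}.
No further FD applies.

{JobTitle, ManagerID, Project, Salary}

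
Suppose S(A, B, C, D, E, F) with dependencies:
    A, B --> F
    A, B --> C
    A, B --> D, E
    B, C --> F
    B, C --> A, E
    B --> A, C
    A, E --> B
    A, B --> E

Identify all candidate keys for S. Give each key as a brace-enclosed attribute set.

{A, E}, {B}

{B} is a candidate key since {B}⁺ = {A, B, C, D, E, F} covers every attribute.
{A, E} is a candidate key since {A, E}⁺ = {A, B, C, D, E, F} covers every attribute.
No proper subset of any of these is a key, and no other minimal superkey exists.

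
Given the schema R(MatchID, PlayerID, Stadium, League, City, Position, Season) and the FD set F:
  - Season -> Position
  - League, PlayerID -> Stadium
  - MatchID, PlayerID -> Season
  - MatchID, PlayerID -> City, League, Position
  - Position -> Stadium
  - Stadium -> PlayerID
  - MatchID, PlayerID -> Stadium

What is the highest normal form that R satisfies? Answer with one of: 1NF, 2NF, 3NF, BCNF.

3NF

Candidate keys: {MatchID, PlayerID}, {MatchID, Position}, {MatchID, Season}, {MatchID, Stadium}. Prime attributes: {MatchID, PlayerID, Position, Season, Stadium}.
For Season -> Position we have {Season}⁺ = {PlayerID, Position, Season, Stadium}; {Season} is not a superkey, so BCNF fails.
But every attribute on its right side ({Position}) is prime, and the same holds for every other non-superkey FD, so 3NF still holds.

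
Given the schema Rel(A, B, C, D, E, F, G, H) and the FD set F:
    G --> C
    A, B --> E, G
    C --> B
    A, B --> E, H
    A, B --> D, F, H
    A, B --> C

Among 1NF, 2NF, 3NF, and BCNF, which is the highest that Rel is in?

Candidate keys: {A, B}, {A, C}, {A, G}. Prime attributes: {A, B, C, G}.
For G --> C we have {G}⁺ = {B, C, G}; {G} is not a superkey, so BCNF fails.
But every attribute on its right side ({C}) is prime, and the same holds for every other non-superkey FD, so 3NF still holds.

3NF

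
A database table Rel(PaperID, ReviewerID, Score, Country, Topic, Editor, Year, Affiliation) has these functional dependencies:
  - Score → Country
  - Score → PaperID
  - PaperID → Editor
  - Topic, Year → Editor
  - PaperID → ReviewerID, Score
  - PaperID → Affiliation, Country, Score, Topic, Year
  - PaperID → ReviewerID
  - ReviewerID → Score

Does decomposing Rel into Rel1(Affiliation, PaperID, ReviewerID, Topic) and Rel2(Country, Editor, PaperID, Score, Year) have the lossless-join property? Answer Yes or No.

Common attributes: {PaperID}; their closure is {Affiliation, Country, Editor, PaperID, ReviewerID, Score, Topic, Year}.
Since Rel1 ⊆ {Affiliation, Country, Editor, PaperID, ReviewerID, Score, Topic, Year}, the intersection is a superkey of Rel1; the decomposition is lossless.

Yes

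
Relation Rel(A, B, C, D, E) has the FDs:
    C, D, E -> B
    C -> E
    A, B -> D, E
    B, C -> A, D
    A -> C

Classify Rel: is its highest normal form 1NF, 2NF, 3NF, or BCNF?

1NF

Candidate keys: {A, B}, {A, D}, {B, C}, {C, D}. Prime attributes: {A, B, C, D}.
C -> E: {C}⁺ = {C, E}, which is not all of the attributes, so the left side is not a superkey — BCNF is violated.
C -> E determines the non-prime attribute {E} from a non-superkey — 3NF is violated.
The proper key subset {A} of {A, B} determines non-prime {E}, so the relation is not even in 2NF.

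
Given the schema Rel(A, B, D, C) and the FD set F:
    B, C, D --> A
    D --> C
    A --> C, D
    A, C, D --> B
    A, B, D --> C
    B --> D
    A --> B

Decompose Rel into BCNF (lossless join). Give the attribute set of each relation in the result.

Candidate keys of the original relation: {A}, {B}.
In {A, B, C, D}, {D} is not a superkey ({D}⁺ restricted to this set is {C, D}), so split on D --> C into {C, D} and {A, B, D}.
{C, D} has no BCNF violation.
{A, B, D} has no BCNF violation.

{A, B, D}; {C, D}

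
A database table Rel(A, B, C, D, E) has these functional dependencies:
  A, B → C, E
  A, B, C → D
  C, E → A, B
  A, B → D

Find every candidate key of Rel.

{A, B}, {C, E}

Closure of {A, B} is {A, B, C, D, E}, the whole schema; {A, B} is a candidate key.
Closure of {C, E} is {A, B, C, D, E}, the whole schema; {C, E} is a candidate key.
These are minimal and exhaustive — every other superkey contains one of them.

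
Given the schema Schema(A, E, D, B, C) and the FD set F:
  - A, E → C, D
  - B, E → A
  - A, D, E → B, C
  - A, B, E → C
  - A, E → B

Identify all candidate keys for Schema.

{E} never appears on the right of any FD, so every key must include it.
{A, E}⁺ = {A, B, C, D, E}, which is every attribute, so {A, E} is a candidate key.
{B, E}⁺ = {A, B, C, D, E}, which is every attribute, so {B, E} is a candidate key.
No proper subset of any of these is a key, and no other minimal superkey exists.

{A, E}, {B, E}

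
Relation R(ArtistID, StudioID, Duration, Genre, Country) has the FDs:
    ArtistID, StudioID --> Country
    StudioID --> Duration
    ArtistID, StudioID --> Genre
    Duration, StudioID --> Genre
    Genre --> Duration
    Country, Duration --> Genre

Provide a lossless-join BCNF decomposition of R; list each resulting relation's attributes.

Candidate key of the original relation: {ArtistID, StudioID}.
Within {ArtistID, Country, Duration, Genre, StudioID}: {StudioID}⁺ ∩ {ArtistID, Country, Duration, Genre, StudioID} = {Duration, Genre, StudioID}, not the whole set, so StudioID --> Duration, Genre violates BCNF; decompose into {Duration, Genre, StudioID} and {ArtistID, Country, StudioID}.
Within {Duration, Genre, StudioID}: {Genre}⁺ ∩ {Duration, Genre, StudioID} = {Duration, Genre}, not the whole set, so Genre --> Duration violates BCNF; decompose into {Duration, Genre} and {Genre, StudioID}.
{Duration, Genre} is in BCNF.
{Genre, StudioID} is in BCNF.
{ArtistID, Country, StudioID} is in BCNF.

{ArtistID, Country, StudioID}; {Duration, Genre}; {Genre, StudioID}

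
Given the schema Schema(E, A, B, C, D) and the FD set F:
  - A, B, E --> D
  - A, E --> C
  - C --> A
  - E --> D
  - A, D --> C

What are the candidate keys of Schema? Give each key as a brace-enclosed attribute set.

Attributes never on any right-hand side: {B, E} — every candidate key must contain all of them.
Closure of {A, B, E} is {A, B, C, D, E}, the whole schema; {A, B, E} is a candidate key.
Closure of {B, C, E} is {A, B, C, D, E}, the whole schema; {B, C, E} is a candidate key.
These are minimal and exhaustive — every other superkey contains one of them.

{A, B, E}, {B, C, E}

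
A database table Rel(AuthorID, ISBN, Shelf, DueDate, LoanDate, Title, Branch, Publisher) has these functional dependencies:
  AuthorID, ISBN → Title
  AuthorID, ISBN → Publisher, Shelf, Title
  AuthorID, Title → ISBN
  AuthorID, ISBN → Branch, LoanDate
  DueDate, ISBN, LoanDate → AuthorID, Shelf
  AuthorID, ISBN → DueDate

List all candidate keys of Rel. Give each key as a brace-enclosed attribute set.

{AuthorID, ISBN}, {AuthorID, Title}, {DueDate, ISBN, LoanDate}

{AuthorID, ISBN} is a candidate key since {AuthorID, ISBN}⁺ = {AuthorID, Branch, DueDate, ISBN, LoanDate, Publisher, Shelf, Title} covers every attribute.
{AuthorID, Title} is a candidate key since {AuthorID, Title}⁺ = {AuthorID, Branch, DueDate, ISBN, LoanDate, Publisher, Shelf, Title} covers every attribute.
{DueDate, ISBN, LoanDate} is a candidate key since {DueDate, ISBN, LoanDate}⁺ = {AuthorID, Branch, DueDate, ISBN, LoanDate, Publisher, Shelf, Title} covers every attribute.
No proper subset of any of these is a key, and no other minimal superkey exists.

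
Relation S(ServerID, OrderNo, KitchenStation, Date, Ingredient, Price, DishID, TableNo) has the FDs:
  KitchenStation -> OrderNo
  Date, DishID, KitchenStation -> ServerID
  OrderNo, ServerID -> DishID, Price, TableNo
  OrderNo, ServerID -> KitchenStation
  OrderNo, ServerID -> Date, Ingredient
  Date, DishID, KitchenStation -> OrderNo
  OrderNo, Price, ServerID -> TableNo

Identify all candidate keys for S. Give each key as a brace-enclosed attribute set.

{KitchenStation, ServerID} is a candidate key since {KitchenStation, ServerID}⁺ = {Date, DishID, Ingredient, KitchenStation, OrderNo, Price, ServerID, TableNo} covers every attribute.
{OrderNo, ServerID} is a candidate key since {OrderNo, ServerID}⁺ = {Date, DishID, Ingredient, KitchenStation, OrderNo, Price, ServerID, TableNo} covers every attribute.
{Date, DishID, KitchenStation} is a candidate key since {Date, DishID, KitchenStation}⁺ = {Date, DishID, Ingredient, KitchenStation, OrderNo, Price, ServerID, TableNo} covers every attribute.
These are minimal and exhaustive — every other superkey contains one of them.

{Date, DishID, KitchenStation}, {KitchenStation, ServerID}, {OrderNo, ServerID}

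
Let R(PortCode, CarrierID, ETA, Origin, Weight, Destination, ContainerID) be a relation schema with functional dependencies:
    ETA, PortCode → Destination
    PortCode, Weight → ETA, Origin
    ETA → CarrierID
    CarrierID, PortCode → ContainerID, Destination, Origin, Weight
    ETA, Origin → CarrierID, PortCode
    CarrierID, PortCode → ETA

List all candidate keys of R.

{CarrierID, PortCode} is a candidate key since {CarrierID, PortCode}⁺ = {CarrierID, ContainerID, Destination, ETA, Origin, PortCode, Weight} covers every attribute.
{ETA, Origin} is a candidate key since {ETA, Origin}⁺ = {CarrierID, ContainerID, Destination, ETA, Origin, PortCode, Weight} covers every attribute.
{ETA, PortCode} is a candidate key since {ETA, PortCode}⁺ = {CarrierID, ContainerID, Destination, ETA, Origin, PortCode, Weight} covers every attribute.
{PortCode, Weight} is a candidate key since {PortCode, Weight}⁺ = {CarrierID, ContainerID, Destination, ETA, Origin, PortCode, Weight} covers every attribute.
Any other superkey properly contains one of these, so there are no further candidate keys.

{CarrierID, PortCode}, {ETA, Origin}, {ETA, PortCode}, {PortCode, Weight}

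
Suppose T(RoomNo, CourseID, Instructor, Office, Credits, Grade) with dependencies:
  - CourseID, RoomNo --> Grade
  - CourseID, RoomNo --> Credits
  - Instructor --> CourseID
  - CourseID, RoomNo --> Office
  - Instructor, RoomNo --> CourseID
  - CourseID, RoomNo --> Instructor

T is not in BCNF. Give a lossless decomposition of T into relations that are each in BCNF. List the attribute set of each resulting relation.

{CourseID, Instructor}; {Credits, Grade, Instructor, Office, RoomNo}

Candidate keys of the original relation: {CourseID, RoomNo}, {Instructor, RoomNo}.
Within {CourseID, Credits, Grade, Instructor, Office, RoomNo}: {Instructor}⁺ ∩ {CourseID, Credits, Grade, Instructor, Office, RoomNo} = {CourseID, Instructor}, not the whole set, so Instructor --> CourseID violates BCNF; decompose into {CourseID, Instructor} and {Credits, Grade, Instructor, Office, RoomNo}.
{CourseID, Instructor} has no BCNF violation.
{Credits, Grade, Instructor, Office, RoomNo} has no BCNF violation.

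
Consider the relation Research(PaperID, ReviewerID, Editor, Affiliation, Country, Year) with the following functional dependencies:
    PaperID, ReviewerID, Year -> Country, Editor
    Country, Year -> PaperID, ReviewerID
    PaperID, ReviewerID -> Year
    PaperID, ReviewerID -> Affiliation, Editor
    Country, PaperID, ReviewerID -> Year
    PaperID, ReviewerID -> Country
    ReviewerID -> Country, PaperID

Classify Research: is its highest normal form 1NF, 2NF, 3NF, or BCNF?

BCNF

Candidate keys: {Country, Year}, {ReviewerID}. Prime attributes: {Country, ReviewerID, Year}.
Each dependency's left side is a superkey — BCNF holds.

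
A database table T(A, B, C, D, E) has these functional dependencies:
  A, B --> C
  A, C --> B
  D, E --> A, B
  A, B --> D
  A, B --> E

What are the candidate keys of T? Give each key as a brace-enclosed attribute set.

{A, B} is a candidate key since {A, B}⁺ = {A, B, C, D, E} covers every attribute.
{A, C} is a candidate key since {A, C}⁺ = {A, B, C, D, E} covers every attribute.
{D, E} is a candidate key since {D, E}⁺ = {A, B, C, D, E} covers every attribute.
Any other superkey properly contains one of these, so there are no further candidate keys.

{A, B}, {A, C}, {D, E}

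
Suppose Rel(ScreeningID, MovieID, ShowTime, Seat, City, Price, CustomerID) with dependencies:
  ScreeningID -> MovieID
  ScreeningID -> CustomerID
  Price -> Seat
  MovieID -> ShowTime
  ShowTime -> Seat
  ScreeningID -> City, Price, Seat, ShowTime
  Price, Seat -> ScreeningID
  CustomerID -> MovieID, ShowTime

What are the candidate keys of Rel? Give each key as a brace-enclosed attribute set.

{Price}⁺ = {City, CustomerID, MovieID, Price, ScreeningID, Seat, ShowTime}, which is every attribute, so {Price} is a candidate key.
{ScreeningID}⁺ = {City, CustomerID, MovieID, Price, ScreeningID, Seat, ShowTime}, which is every attribute, so {ScreeningID} is a candidate key.
Any other superkey properly contains one of these, so there are no further candidate keys.

{Price}, {ScreeningID}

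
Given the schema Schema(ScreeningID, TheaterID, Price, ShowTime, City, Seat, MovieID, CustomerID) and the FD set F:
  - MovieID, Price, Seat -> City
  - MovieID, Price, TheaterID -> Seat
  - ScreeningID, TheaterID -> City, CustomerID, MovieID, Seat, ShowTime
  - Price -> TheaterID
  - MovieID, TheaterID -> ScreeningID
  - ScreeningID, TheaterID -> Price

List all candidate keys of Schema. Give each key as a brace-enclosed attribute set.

{MovieID, Price}, {MovieID, TheaterID}, {Price, ScreeningID}, {ScreeningID, TheaterID}

{MovieID, Price} is a candidate key since {MovieID, Price}⁺ = {City, CustomerID, MovieID, Price, ScreeningID, Seat, ShowTime, TheaterID} covers every attribute.
{MovieID, TheaterID} is a candidate key since {MovieID, TheaterID}⁺ = {City, CustomerID, MovieID, Price, ScreeningID, Seat, ShowTime, TheaterID} covers every attribute.
{Price, ScreeningID} is a candidate key since {Price, ScreeningID}⁺ = {City, CustomerID, MovieID, Price, ScreeningID, Seat, ShowTime, TheaterID} covers every attribute.
{ScreeningID, TheaterID} is a candidate key since {ScreeningID, TheaterID}⁺ = {City, CustomerID, MovieID, Price, ScreeningID, Seat, ShowTime, TheaterID} covers every attribute.
These are minimal and exhaustive — every other superkey contains one of them.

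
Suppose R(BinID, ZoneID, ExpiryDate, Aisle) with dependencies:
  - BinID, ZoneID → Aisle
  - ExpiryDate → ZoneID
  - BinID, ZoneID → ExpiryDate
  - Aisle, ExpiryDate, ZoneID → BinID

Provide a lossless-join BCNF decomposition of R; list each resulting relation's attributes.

{Aisle, BinID, ExpiryDate}; {ExpiryDate, ZoneID}

Candidate keys of the original relation: {Aisle, ExpiryDate}, {BinID, ExpiryDate}, {BinID, ZoneID}.
{Aisle, BinID, ExpiryDate, ZoneID}: {ExpiryDate} determines {ExpiryDate, ZoneID} here but is not a superkey — split on ExpiryDate → ZoneID, giving {ExpiryDate, ZoneID} and {Aisle, BinID, ExpiryDate}.
{ExpiryDate, ZoneID} is in BCNF.
{Aisle, BinID, ExpiryDate} is in BCNF.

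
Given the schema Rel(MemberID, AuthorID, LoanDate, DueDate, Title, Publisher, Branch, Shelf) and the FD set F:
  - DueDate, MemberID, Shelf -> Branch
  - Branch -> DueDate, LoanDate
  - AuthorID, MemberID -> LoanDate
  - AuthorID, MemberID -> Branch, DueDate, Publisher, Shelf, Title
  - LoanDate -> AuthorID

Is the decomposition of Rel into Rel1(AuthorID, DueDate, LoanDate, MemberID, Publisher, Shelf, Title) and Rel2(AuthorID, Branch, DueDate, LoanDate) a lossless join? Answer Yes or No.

No

Rel1 ∩ Rel2 = {AuthorID, DueDate, LoanDate}; its closure under F is {AuthorID, DueDate, LoanDate}.
Neither Rel1 nor Rel2 is contained in that closure, so the decomposition is lossy.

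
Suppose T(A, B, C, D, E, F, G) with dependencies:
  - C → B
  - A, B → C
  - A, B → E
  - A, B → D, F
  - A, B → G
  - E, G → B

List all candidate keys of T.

{A, B}, {A, C}, {A, E, G}

Attributes never on any right-hand side: {A} — every candidate key must contain it.
{A, B} is a candidate key since {A, B}⁺ = {A, B, C, D, E, F, G} covers every attribute.
{A, C} is a candidate key since {A, C}⁺ = {A, B, C, D, E, F, G} covers every attribute.
{A, E, G} is a candidate key since {A, E, G}⁺ = {A, B, C, D, E, F, G} covers every attribute.
No proper subset of any of these is a key, and no other minimal superkey exists.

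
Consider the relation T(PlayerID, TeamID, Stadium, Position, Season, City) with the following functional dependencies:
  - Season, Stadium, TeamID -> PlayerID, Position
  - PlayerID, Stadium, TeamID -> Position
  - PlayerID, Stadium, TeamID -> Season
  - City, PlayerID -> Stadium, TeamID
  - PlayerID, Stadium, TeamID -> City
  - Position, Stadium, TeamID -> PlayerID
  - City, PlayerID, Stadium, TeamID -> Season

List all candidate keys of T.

{City, PlayerID}, {PlayerID, Stadium, TeamID}, {Position, Stadium, TeamID}, {Season, Stadium, TeamID}

Closure of {City, PlayerID} is {City, PlayerID, Position, Season, Stadium, TeamID}, the whole schema; {City, PlayerID} is a candidate key.
Closure of {PlayerID, Stadium, TeamID} is {City, PlayerID, Position, Season, Stadium, TeamID}, the whole schema; {PlayerID, Stadium, TeamID} is a candidate key.
Closure of {Position, Stadium, TeamID} is {City, PlayerID, Position, Season, Stadium, TeamID}, the whole schema; {Position, Stadium, TeamID} is a candidate key.
Closure of {Season, Stadium, TeamID} is {City, PlayerID, Position, Season, Stadium, TeamID}, the whole schema; {Season, Stadium, TeamID} is a candidate key.
Any other superkey properly contains one of these, so there are no further candidate keys.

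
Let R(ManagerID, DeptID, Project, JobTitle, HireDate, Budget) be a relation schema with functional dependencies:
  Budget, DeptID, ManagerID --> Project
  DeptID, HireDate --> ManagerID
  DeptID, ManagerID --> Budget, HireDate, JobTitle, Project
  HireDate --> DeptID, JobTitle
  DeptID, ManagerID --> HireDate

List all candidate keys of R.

{DeptID, ManagerID}, {HireDate}

Closure of {HireDate} is {Budget, DeptID, HireDate, JobTitle, ManagerID, Project}, the whole schema; {HireDate} is a candidate key.
Closure of {DeptID, ManagerID} is {Budget, DeptID, HireDate, JobTitle, ManagerID, Project}, the whole schema; {DeptID, ManagerID} is a candidate key.
These are minimal and exhaustive — every other superkey contains one of them.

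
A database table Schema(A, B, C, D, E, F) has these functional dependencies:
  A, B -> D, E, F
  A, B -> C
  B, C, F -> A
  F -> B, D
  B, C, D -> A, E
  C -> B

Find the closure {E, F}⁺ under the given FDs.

{B, D, E, F}

Start with {E, F}.
F -> B, D applies; add {B, D} → now {B, D, E, F}.
No further FD applies.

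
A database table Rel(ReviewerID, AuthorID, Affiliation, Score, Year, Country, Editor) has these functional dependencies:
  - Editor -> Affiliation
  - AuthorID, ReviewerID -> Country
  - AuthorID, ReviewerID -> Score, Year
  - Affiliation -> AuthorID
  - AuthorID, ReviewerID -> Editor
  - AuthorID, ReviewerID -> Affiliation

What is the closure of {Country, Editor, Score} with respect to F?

{Affiliation, AuthorID, Country, Editor, Score}

Start with {Country, Editor, Score}.
Editor -> Affiliation applies; add {Affiliation} → now {Affiliation, Country, Editor, Score}.
Affiliation -> AuthorID applies; add {AuthorID} → now {Affiliation, AuthorID, Country, Editor, Score}.
No further FD applies.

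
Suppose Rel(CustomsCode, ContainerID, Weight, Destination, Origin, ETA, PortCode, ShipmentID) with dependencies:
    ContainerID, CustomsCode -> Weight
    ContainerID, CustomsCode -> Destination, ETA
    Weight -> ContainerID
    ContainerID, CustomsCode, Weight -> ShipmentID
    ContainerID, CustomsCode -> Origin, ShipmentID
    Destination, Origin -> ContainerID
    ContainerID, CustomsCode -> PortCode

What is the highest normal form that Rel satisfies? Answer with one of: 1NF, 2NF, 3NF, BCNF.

3NF

Candidate keys: {ContainerID, CustomsCode}, {CustomsCode, Destination, Origin}, {CustomsCode, Weight}. Prime attributes: {ContainerID, CustomsCode, Destination, Origin, Weight}.
Weight -> ContainerID: {Weight}⁺ = {ContainerID, Weight}, which is not all of the attributes, so the left side is not a superkey — BCNF is violated.
But every attribute on its right side ({ContainerID}) is prime, and the same holds for every other non-superkey FD, so 3NF still holds.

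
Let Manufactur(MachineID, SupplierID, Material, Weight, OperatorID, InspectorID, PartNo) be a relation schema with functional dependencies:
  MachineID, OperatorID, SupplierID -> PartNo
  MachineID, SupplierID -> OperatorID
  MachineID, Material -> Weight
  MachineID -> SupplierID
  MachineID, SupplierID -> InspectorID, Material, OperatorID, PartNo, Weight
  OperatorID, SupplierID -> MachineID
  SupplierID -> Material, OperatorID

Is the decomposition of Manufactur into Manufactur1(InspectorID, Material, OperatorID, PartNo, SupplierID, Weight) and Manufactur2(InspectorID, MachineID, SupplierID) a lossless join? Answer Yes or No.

Yes

Common attributes: {InspectorID, SupplierID}; their closure is {InspectorID, MachineID, Material, OperatorID, PartNo, SupplierID, Weight}.
This includes all of Manufactur1, so the common attributes are a superkey of Manufactur1 — the join is lossless.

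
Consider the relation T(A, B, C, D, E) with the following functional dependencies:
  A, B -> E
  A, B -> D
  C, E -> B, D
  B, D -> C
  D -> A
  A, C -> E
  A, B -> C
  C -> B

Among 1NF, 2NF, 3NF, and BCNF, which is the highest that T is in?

Candidate keys: {A, B}, {A, C}, {B, D}, {C, D}, {C, E}. Prime attributes: {A, B, C, D, E}.
D -> A breaks BCNF: {D}⁺ = {A, D}, so {D} is not a superkey.
Since {A} ⊆ prime attributes and every other non-superkey FD also has a prime right side, the schema is in 3NF.

3NF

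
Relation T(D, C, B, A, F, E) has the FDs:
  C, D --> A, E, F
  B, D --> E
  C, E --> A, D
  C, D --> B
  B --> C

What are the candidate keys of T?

{B, D}, {B, E}, {C, D}, {C, E}

{B, D} is a candidate key since {B, D}⁺ = {A, B, C, D, E, F} covers every attribute.
{B, E} is a candidate key since {B, E}⁺ = {A, B, C, D, E, F} covers every attribute.
{C, D} is a candidate key since {C, D}⁺ = {A, B, C, D, E, F} covers every attribute.
{C, E} is a candidate key since {C, E}⁺ = {A, B, C, D, E, F} covers every attribute.
These are minimal and exhaustive — every other superkey contains one of them.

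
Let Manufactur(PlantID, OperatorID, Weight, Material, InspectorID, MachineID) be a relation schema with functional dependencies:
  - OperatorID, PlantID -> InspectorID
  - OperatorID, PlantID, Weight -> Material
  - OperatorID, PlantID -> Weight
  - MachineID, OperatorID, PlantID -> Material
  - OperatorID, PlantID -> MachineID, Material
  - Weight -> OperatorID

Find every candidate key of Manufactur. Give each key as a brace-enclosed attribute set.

Attributes never on any right-hand side: {PlantID} — every candidate key must contain it.
{OperatorID, PlantID}⁺ = {InspectorID, MachineID, Material, OperatorID, PlantID, Weight} — all of the relation — so {OperatorID, PlantID} is a candidate key.
{PlantID, Weight}⁺ = {InspectorID, MachineID, Material, OperatorID, PlantID, Weight} — all of the relation — so {PlantID, Weight} is a candidate key.
No proper subset of any of these is a key, and no other minimal superkey exists.

{OperatorID, PlantID}, {PlantID, Weight}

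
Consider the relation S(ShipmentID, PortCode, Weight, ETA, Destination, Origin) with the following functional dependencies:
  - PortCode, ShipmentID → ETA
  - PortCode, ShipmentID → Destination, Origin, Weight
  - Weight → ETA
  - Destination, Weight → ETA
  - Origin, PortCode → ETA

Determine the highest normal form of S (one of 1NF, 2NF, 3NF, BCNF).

Candidate key: {PortCode, ShipmentID}. Prime attributes: {PortCode, ShipmentID}.
Weight → ETA breaks BCNF: {Weight}⁺ = {ETA, Weight}, so {Weight} is not a superkey.
Weight → ETA determines the non-prime attribute {ETA} from a non-superkey — 3NF is violated.
Checking every proper subset of each key, none determines a non-prime attribute — 2NF is satisfied.

2NF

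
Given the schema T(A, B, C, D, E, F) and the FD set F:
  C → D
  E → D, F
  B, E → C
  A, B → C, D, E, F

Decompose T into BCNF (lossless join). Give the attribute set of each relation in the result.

Candidate key of the original relation: {A, B}.
{A, B, C, D, E, F}: {C} determines {C, D} here but is not a superkey — split on C → D, giving {C, D} and {A, B, C, E, F}.
{C, D} is in BCNF.
{A, B, C, E, F}: {E} determines {E, F} here but is not a superkey — split on E → F, giving {E, F} and {A, B, C, E}.
{E, F} is in BCNF.
{A, B, C, E}: {B, E} determines {B, C, E} here but is not a superkey — split on B, E → C, giving {B, C, E} and {A, B, E}.
{B, C, E} is in BCNF.
{A, B, E} is in BCNF.

{A, B, E}; {B, C, E}; {C, D}; {E, F}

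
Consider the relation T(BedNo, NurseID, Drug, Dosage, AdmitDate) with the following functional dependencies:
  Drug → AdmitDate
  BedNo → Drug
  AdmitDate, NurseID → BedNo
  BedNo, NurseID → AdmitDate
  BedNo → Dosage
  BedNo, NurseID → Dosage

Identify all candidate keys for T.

{AdmitDate, NurseID}, {BedNo, NurseID}, {Drug, NurseID}

Attributes never on any right-hand side: {NurseID} — every candidate key must contain it.
{AdmitDate, NurseID}⁺ = {AdmitDate, BedNo, Dosage, Drug, NurseID}, which is every attribute, so {AdmitDate, NurseID} is a candidate key.
{BedNo, NurseID}⁺ = {AdmitDate, BedNo, Dosage, Drug, NurseID}, which is every attribute, so {BedNo, NurseID} is a candidate key.
{Drug, NurseID}⁺ = {AdmitDate, BedNo, Dosage, Drug, NurseID}, which is every attribute, so {Drug, NurseID} is a candidate key.
Any other superkey properly contains one of these, so there are no further candidate keys.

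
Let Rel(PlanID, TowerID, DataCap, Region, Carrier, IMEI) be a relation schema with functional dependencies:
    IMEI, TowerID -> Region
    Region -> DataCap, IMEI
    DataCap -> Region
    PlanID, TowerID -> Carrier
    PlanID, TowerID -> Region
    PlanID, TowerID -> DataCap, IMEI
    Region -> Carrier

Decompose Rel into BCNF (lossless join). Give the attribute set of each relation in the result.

Candidate key of the original relation: {PlanID, TowerID}.
{Carrier, DataCap, IMEI, PlanID, Region, TowerID}: {IMEI, TowerID} determines {Carrier, DataCap, IMEI, Region, TowerID} here but is not a superkey — split on IMEI, TowerID -> Carrier, DataCap, Region, giving {Carrier, DataCap, IMEI, Region, TowerID} and {IMEI, PlanID, TowerID}.
{Carrier, DataCap, IMEI, Region, TowerID}: {Region} determines {Carrier, DataCap, IMEI, Region} here but is not a superkey — split on Region -> Carrier, DataCap, IMEI, giving {Carrier, DataCap, IMEI, Region} and {Region, TowerID}.
{Carrier, DataCap, IMEI, Region} has no BCNF violation.
{Region, TowerID} has no BCNF violation.
{IMEI, PlanID, TowerID} has no BCNF violation.

{Carrier, DataCap, IMEI, Region}; {IMEI, PlanID, TowerID}; {Region, TowerID}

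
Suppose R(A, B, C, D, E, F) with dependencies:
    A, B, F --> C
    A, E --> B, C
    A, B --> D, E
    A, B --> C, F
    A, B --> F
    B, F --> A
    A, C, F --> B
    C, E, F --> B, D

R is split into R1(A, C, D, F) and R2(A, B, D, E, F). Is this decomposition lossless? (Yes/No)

R1 ∩ R2 = {A, D, F}; its closure under F is {A, D, F}.
Neither R1 nor R2 is contained in that closure, so the decomposition is lossy.

No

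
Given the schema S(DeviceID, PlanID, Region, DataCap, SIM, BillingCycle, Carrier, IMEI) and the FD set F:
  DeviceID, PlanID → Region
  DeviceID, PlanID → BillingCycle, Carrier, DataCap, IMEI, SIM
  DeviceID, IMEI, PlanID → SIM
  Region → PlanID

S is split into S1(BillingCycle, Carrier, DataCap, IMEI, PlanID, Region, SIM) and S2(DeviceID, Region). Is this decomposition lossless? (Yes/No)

The shared attributes are {Region} and {Region}⁺ = {PlanID, Region}.
The closure covers neither S1 nor S2 entirely; the join is not lossless.

No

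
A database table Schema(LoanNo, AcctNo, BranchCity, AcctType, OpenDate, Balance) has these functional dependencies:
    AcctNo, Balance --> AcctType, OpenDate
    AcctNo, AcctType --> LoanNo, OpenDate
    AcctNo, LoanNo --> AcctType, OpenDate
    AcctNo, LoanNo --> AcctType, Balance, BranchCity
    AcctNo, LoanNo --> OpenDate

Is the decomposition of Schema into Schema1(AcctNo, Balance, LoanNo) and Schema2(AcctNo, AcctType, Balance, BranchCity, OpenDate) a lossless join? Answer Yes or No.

Schema1 ∩ Schema2 = {AcctNo, Balance}; its closure under F is {AcctNo, AcctType, Balance, BranchCity, LoanNo, OpenDate}.
Since Schema1 ⊆ {AcctNo, AcctType, Balance, BranchCity, LoanNo, OpenDate}, the intersection is a superkey of Schema1; the decomposition is lossless.

Yes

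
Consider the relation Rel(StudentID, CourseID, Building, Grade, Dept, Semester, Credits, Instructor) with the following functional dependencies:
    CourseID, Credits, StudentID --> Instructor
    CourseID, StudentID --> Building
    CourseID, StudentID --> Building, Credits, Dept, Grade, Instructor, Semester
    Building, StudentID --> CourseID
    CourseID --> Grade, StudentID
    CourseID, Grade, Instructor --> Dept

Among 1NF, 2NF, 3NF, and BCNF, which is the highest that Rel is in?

Candidate keys: {Building, StudentID}, {CourseID}. Prime attributes: {Building, CourseID, StudentID}.
Every FD has a superkey on the left, so the relation is in BCNF.

BCNF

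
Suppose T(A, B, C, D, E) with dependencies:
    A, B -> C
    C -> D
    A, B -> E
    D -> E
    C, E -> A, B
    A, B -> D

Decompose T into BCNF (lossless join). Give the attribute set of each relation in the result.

{A, B, C, D}; {D, E}

Candidate keys of the original relation: {A, B}, {C}.
{A, B, C, D, E}: {D} determines {D, E} here but is not a superkey — split on D -> E, giving {D, E} and {A, B, C, D}.
{D, E} has no BCNF violation.
{A, B, C, D} has no BCNF violation.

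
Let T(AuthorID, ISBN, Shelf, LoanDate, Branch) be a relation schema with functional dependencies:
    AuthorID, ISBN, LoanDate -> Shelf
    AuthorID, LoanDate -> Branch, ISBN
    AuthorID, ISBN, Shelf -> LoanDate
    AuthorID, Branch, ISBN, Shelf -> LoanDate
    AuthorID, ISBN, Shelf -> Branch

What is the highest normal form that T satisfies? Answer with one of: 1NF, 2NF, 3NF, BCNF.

Candidate keys: {AuthorID, ISBN, Shelf}, {AuthorID, LoanDate}. Prime attributes: {AuthorID, ISBN, LoanDate, Shelf}.
Each dependency's left side is a superkey — BCNF holds.

BCNF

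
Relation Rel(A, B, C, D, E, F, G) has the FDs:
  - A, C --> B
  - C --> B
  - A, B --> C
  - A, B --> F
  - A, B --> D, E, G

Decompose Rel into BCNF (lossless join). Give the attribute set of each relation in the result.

{A, C, D, E, F, G}; {B, C}

Candidate keys of the original relation: {A, B}, {A, C}.
Within {A, B, C, D, E, F, G}: {C}⁺ ∩ {A, B, C, D, E, F, G} = {B, C}, not the whole set, so C --> B violates BCNF; decompose into {B, C} and {A, C, D, E, F, G}.
{B, C} is in BCNF.
{A, C, D, E, F, G} is in BCNF.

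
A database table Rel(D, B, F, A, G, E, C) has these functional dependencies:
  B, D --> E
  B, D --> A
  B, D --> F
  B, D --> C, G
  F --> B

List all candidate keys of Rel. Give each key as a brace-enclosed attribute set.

{B, D}, {D, F}

Attributes never on any right-hand side: {D} — every candidate key must contain it.
Closure of {B, D} is {A, B, C, D, E, F, G}, the whole schema; {B, D} is a candidate key.
Closure of {D, F} is {A, B, C, D, E, F, G}, the whole schema; {D, F} is a candidate key.
These are minimal and exhaustive — every other superkey contains one of them.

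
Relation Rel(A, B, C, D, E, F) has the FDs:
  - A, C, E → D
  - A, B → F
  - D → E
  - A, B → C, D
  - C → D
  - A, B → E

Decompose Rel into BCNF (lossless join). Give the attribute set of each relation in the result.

Candidate key of the original relation: {A, B}.
Within {A, B, C, D, E, F}: {A, C, E}⁺ ∩ {A, B, C, D, E, F} = {A, C, D, E}, not the whole set, so A, C, E → D violates BCNF; decompose into {A, C, D, E} and {A, B, C, E, F}.
Within {A, C, D, E}: {D}⁺ ∩ {A, C, D, E} = {D, E}, not the whole set, so D → E violates BCNF; decompose into {D, E} and {A, C, D}.
{D, E} is in BCNF.
Within {A, C, D}: {C}⁺ ∩ {A, C, D} = {C, D}, not the whole set, so C → D violates BCNF; decompose into {C, D} and {A, C}.
{C, D} is in BCNF.
{A, C} is in BCNF.
Within {A, B, C, E, F}: {C}⁺ ∩ {A, B, C, E, F} = {C, E}, not the whole set, so C → E violates BCNF; decompose into {C, E} and {A, B, C, F}.
{C, E} is in BCNF.
{A, B, C, F} is in BCNF.

{A, B, C, F}; {C, D}; {C, E}; {D, E}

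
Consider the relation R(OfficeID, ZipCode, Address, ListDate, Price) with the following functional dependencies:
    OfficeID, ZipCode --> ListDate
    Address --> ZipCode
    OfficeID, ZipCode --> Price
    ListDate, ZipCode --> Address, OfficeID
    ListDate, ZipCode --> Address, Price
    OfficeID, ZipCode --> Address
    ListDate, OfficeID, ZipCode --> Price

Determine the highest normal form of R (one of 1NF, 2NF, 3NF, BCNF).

3NF

Candidate keys: {Address, ListDate}, {Address, OfficeID}, {ListDate, ZipCode}, {OfficeID, ZipCode}. Prime attributes: {Address, ListDate, OfficeID, ZipCode}.
For Address --> ZipCode we have {Address}⁺ = {Address, ZipCode}; {Address} is not a superkey, so BCNF fails.
Its right-hand attributes {ZipCode} are all prime, as are those of every other non-superkey FD — the relation is in 3NF.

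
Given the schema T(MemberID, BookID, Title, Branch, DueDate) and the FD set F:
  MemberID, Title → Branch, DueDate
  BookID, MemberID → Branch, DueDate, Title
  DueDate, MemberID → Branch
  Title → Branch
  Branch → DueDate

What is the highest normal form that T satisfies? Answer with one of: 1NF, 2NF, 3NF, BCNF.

Candidate key: {BookID, MemberID}. Prime attributes: {BookID, MemberID}.
For MemberID, Title → Branch, DueDate we have {MemberID, Title}⁺ = {Branch, DueDate, MemberID, Title}; {MemberID, Title} is not a superkey, so BCNF fails.
MemberID, Title → Branch, DueDate has non-prime {Branch, DueDate} on the right and a non-superkey on the left, so 3NF fails.
No non-prime attribute depends on a proper subset of any candidate key, so 2NF holds.

2NF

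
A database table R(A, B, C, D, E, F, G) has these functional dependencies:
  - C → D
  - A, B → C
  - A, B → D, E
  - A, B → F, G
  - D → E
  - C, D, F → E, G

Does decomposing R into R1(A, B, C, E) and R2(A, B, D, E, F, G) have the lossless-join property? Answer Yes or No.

Common attributes: {A, B, E}; their closure is {A, B, C, D, E, F, G}.
Since R1 ⊆ {A, B, C, D, E, F, G}, the intersection is a superkey of R1; the decomposition is lossless.

Yes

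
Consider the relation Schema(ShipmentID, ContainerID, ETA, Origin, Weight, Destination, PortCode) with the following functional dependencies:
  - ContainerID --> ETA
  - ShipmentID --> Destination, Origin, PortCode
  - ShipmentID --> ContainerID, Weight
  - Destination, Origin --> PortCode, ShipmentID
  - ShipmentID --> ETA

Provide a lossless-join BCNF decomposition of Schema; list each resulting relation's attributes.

Candidate keys of the original relation: {Destination, Origin}, {ShipmentID}.
{ContainerID, Destination, ETA, Origin, PortCode, ShipmentID, Weight}: {ContainerID} determines {ContainerID, ETA} here but is not a superkey — split on ContainerID --> ETA, giving {ContainerID, ETA} and {ContainerID, Destination, Origin, PortCode, ShipmentID, Weight}.
{ContainerID, ETA} has no BCNF violation.
{ContainerID, Destination, Origin, PortCode, ShipmentID, Weight} has no BCNF violation.

{ContainerID, Destination, Origin, PortCode, ShipmentID, Weight}; {ContainerID, ETA}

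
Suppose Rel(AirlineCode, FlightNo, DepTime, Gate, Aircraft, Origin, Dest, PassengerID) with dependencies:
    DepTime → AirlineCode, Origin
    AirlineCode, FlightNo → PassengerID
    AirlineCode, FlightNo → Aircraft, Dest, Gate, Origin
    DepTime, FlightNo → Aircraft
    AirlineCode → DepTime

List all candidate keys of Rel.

{AirlineCode, FlightNo}, {DepTime, FlightNo}

No FD produces {FlightNo}, so it must be in every candidate key.
{AirlineCode, FlightNo}⁺ = {Aircraft, AirlineCode, DepTime, Dest, FlightNo, Gate, Origin, PassengerID} — all of the relation — so {AirlineCode, FlightNo} is a candidate key.
{DepTime, FlightNo}⁺ = {Aircraft, AirlineCode, DepTime, Dest, FlightNo, Gate, Origin, PassengerID} — all of the relation — so {DepTime, FlightNo} is a candidate key.
Any other superkey properly contains one of these, so there are no further candidate keys.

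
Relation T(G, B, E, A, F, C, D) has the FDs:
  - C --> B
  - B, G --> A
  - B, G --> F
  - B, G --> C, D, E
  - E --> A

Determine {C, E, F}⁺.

{A, B, C, E, F}

Start with {C, E, F}.
C --> B applies; add {B} → now {B, C, E, F}.
E --> A applies; add {A} → now {A, B, C, E, F}.
No further FD applies.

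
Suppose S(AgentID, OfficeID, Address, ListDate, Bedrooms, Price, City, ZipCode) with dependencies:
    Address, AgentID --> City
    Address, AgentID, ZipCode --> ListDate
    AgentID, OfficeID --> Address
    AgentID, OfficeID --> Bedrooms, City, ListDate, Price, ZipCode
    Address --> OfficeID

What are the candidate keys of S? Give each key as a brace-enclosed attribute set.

Attributes never on any right-hand side: {AgentID} — every candidate key must contain it.
Closure of {Address, AgentID} is {Address, AgentID, Bedrooms, City, ListDate, OfficeID, Price, ZipCode}, the whole schema; {Address, AgentID} is a candidate key.
Closure of {AgentID, OfficeID} is {Address, AgentID, Bedrooms, City, ListDate, OfficeID, Price, ZipCode}, the whole schema; {AgentID, OfficeID} is a candidate key.
Any other superkey properly contains one of these, so there are no further candidate keys.

{Address, AgentID}, {AgentID, OfficeID}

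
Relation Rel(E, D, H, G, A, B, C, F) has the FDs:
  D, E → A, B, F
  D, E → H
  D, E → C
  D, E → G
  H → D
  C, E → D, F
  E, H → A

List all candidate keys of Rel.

No FD produces {E}, so it must be in every candidate key.
{C, E} is a candidate key since {C, E}⁺ = {A, B, C, D, E, F, G, H} covers every attribute.
{D, E} is a candidate key since {D, E}⁺ = {A, B, C, D, E, F, G, H} covers every attribute.
{E, H} is a candidate key since {E, H}⁺ = {A, B, C, D, E, F, G, H} covers every attribute.
No proper subset of any of these is a key, and no other minimal superkey exists.

{C, E}, {D, E}, {E, H}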